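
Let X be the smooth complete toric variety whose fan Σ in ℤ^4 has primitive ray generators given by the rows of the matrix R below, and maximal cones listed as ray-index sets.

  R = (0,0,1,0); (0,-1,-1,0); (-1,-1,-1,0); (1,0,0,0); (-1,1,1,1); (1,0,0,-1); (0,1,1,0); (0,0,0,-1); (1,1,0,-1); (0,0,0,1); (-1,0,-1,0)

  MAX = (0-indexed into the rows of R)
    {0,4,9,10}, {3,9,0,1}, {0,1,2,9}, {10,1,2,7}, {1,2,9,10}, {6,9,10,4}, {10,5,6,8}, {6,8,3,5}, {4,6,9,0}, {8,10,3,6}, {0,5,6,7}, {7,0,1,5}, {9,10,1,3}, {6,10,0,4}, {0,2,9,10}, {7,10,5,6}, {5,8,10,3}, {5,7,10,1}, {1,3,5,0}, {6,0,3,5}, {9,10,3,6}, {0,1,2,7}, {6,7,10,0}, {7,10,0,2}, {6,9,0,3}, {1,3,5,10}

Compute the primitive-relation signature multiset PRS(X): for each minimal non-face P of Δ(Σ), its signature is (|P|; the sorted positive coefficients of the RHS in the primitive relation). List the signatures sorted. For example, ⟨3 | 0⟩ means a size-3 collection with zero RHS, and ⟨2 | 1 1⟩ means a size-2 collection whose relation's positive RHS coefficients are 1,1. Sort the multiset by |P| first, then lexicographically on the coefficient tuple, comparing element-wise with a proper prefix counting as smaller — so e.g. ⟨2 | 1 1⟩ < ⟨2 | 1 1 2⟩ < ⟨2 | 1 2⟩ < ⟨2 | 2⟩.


Primitive collections (23):

  P = {1,6}:  v_{1} + v_{6} = 0 — sig = ⟨2 | 0⟩
  P = {7,9}:  v_{7} + v_{9} = 0 — sig = ⟨2 | 0⟩
  P = {2,3}:  v_{2} + v_{3} = v_{1} — sig = ⟨2 | 1⟩
  P = {3,7}:  v_{3} + v_{7} = v_{5} — sig = ⟨2 | 1⟩
  P = {4,5}:  v_{4} + v_{5} = v_{6} — sig = ⟨2 | 1⟩
  P = {5,9}:  v_{5} + v_{9} = v_{3} — sig = ⟨2 | 1⟩
  P = {0,8}:  v_{0} + v_{8} = v_{5} + v_{6} — sig = ⟨2 | 1 1⟩
  P = {2,5}:  v_{2} + v_{5} = v_{1} + v_{7} — sig = ⟨2 | 1 1⟩
  P = {2,6}:  v_{2} + v_{6} = v_{0} + v_{10} — sig = ⟨2 | 1 1⟩
  P = {2,8}:  v_{2} + v_{8} = v_{5} + v_{10} — sig = ⟨2 | 1 1⟩
  P = {3,4}:  v_{3} + v_{4} = v_{6} + v_{9} — sig = ⟨2 | 1 1⟩
  P = {1,4}:  v_{1} + v_{4} = v_{0} + v_{9} + v_{10} — sig = ⟨2 | 1 1 1⟩
  P = {1,8}:  v_{1} + v_{8} = v_{3} + v_{5} + v_{10} — sig = ⟨2 | 1 1 1⟩
  P = {4,7}:  v_{4} + v_{7} = v_{0} + v_{6} + v_{10} — sig = ⟨2 | 1 1 1⟩
  P = {4,8}:  v_{4} + v_{8} = v_{3} + 2·v_{6} + v_{10} — sig = ⟨2 | 1 1 2⟩
  P = {7,8}:  v_{7} + v_{8} = 2·v_{5} + v_{6} + v_{10} — sig = ⟨2 | 1 1 2⟩
  P = {8,9}:  v_{8} + v_{9} = 2·v_{3} + v_{6} + v_{10} — sig = ⟨2 | 1 1 2⟩
  P = {2,4}:  v_{2} + v_{4} = 2·v_{0} + v_{9} + 2·v_{10} — sig = ⟨2 | 1 2 2⟩
  P = {0,3,10}:  v_{0} + v_{3} + v_{10} = 0 — sig = ⟨3 | 0⟩
  P = {0,1,10}:  v_{0} + v_{1} + v_{10} = v_{2} — sig = ⟨3 | 1⟩
  P = {0,5,10}:  v_{0} + v_{5} + v_{10} = v_{7} — sig = ⟨3 | 1⟩
  P = {0,6,9,10}:  v_{0} + v_{6} + v_{9} + v_{10} = v_{4} — sig = ⟨4 | 1⟩
  P = {3,5,6,10}:  v_{3} + v_{5} + v_{6} + v_{10} = v_{8} — sig = ⟨4 | 1⟩

so the primitive-relation signature multiset is
[⟨2 | 0⟩, ⟨2 | 0⟩, ⟨2 | 1⟩, ⟨2 | 1⟩, ⟨2 | 1⟩, ⟨2 | 1⟩, ⟨2 | 1 1⟩, ⟨2 | 1 1⟩, ⟨2 | 1 1⟩, ⟨2 | 1 1⟩, ⟨2 | 1 1⟩, ⟨2 | 1 1 1⟩, ⟨2 | 1 1 1⟩, ⟨2 | 1 1 1⟩, ⟨2 | 1 1 2⟩, ⟨2 | 1 1 2⟩, ⟨2 | 1 1 2⟩, ⟨2 | 1 2 2⟩, ⟨3 | 0⟩, ⟨3 | 1⟩, ⟨3 | 1⟩, ⟨4 | 1⟩, ⟨4 | 1⟩]


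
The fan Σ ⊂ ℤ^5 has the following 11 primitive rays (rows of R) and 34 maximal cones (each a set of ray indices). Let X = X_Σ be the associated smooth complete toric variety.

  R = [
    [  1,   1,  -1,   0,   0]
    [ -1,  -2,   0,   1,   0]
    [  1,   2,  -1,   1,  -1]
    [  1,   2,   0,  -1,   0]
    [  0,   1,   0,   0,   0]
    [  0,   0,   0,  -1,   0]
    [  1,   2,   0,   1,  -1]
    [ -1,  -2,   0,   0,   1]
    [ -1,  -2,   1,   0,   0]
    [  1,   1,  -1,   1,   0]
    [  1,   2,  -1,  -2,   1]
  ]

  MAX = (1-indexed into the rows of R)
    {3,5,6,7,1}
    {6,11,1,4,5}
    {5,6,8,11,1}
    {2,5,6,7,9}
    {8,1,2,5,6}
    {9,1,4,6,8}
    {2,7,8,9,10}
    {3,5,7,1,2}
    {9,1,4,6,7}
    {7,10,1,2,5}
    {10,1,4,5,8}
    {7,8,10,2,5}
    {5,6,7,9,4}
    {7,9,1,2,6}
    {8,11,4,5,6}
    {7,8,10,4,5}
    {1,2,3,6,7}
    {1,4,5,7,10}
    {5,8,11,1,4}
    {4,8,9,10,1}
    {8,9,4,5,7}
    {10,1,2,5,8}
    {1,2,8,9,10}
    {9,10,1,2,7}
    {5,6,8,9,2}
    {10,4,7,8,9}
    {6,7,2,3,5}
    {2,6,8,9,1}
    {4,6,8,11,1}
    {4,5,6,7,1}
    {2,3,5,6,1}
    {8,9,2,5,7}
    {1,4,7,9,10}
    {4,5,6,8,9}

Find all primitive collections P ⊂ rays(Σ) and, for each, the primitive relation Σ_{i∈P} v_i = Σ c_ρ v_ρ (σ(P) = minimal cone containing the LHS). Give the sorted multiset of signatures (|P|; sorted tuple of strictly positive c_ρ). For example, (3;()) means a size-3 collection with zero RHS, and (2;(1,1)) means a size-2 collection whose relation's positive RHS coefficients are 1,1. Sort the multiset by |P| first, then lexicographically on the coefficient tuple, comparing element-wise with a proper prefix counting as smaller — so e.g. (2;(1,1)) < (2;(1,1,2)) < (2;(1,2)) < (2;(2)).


17 minimal non-faces of Δ(Σ) (on 11 rays):

  P={2,4}:  v_{2} + v_{4} = 0 — sig = (2;())
  P={6,10}:  v_{6} + v_{10} = v_{1} — sig = (2;(1))
  P={3,8}:  v_{3} + v_{8} = v_{1} + v_{2} + v_{5} — sig = (2;(1,1,1))
  P={3,9}:  v_{3} + v_{9} = v_{2} + v_{6} + v_{7} — sig = (2;(1,1,1))
  P={7,11}:  v_{7} + v_{11} = v_{1} + v_{4} + v_{5} — sig = (2;(1,1,1))
  P={9,11}:  v_{9} + v_{11} = v_{4} + v_{6} + v_{8} — sig = (2;(1,1,1))
  P={2,11}:  v_{2} + v_{11} = v_{1} + v_{5} + v_{6} + v_{8} — sig = (2;(1,1,1,1))
  P={3,4}:  v_{3} + v_{4} = v_{1} + v_{5} + v_{6} + v_{7} — sig = (2;(1,1,1,1))
  P={3,10}:  v_{3} + v_{10} = 2·v_{1} + v_{2} + v_{5} + v_{7} — sig = (2;(1,1,1,2))
  P={10,11}:  v_{10} + v_{11} = 2·v_{1} + v_{4} + v_{5} + v_{8} — sig = (2;(1,1,1,2))
  P={3,11}:  v_{3} + v_{11} = 2·v_{1} + 2·v_{5} + v_{6} — sig = (2;(1,2,2))
  P={1,5,9}:  v_{1} + v_{5} + v_{9} = 0 — sig = (3;())
  P={6,7,8}:  v_{6} + v_{7} + v_{8} = 0 — sig = (3;())
  P={1,7,8}:  v_{1} + v_{7} + v_{8} = v_{10} — sig = (3;(1))
  P={5,9,10}:  v_{5} + v_{9} + v_{10} = v_{7} + v_{8} — sig = (3;(1,1))
  P={1,2,5,6,7}:  v_{1} + v_{2} + v_{5} + v_{6} + v_{7} = v_{3} — sig = (5;(1))
  P={1,4,5,6,8}:  v_{1} + v_{4} + v_{5} + v_{6} + v_{8} = v_{11} — sig = (5;(1))

Hence PRS(X_Σ) =
    |P|=2: 11 collections, coeffs (), (1), (1,1,1), (1,1,1), (1,1,1), (1,1,1), (1,1,1,1), (1,1,1,1), (1,1,1,2), (1,1,1,2), (1,2,2)
    |P|=3: 4 collections, coeffs (), (), (1), (1,1)
    |P|=5: 2 collections, coeffs (1), (1)


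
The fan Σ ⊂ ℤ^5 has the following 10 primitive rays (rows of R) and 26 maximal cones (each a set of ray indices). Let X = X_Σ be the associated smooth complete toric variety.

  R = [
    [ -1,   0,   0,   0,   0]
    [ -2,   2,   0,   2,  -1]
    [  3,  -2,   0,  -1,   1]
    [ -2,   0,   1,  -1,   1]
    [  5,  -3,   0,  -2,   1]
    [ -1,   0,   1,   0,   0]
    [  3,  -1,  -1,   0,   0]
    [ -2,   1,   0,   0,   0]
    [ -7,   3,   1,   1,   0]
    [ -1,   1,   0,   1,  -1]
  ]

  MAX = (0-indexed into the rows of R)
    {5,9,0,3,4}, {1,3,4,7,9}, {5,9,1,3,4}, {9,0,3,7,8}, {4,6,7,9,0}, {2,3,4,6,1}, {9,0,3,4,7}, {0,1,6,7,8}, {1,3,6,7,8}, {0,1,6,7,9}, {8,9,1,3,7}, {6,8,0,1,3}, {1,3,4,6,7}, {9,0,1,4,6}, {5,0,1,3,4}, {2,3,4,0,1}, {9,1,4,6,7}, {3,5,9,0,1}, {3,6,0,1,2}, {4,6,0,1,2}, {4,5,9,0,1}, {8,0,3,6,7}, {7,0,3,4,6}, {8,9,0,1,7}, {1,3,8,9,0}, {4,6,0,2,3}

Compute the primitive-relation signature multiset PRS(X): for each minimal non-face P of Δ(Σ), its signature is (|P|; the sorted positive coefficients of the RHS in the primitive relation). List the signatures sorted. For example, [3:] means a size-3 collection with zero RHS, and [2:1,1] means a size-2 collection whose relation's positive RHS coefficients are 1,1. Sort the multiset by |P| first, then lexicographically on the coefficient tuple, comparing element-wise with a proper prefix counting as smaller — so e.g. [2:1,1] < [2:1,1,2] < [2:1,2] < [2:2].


14 collections generate NE(X_Σ); each relation:

  P = {4,8}:  v_{4} + v_{8} = v_{3} ; sig = [2:1]
  P = {2,7}:  v_{2} + v_{7} = v_{3} + v_{6} ; sig = [2:1,1]
  P = {5,7}:  v_{5} + v_{7} = v_{3} + v_{9} ; sig = [2:1,1]
  P = {2,9}:  v_{2} + v_{9} = v_{0} + v_{1} + v_{4} ; sig = [2:1,1,1]
  P = {5,6}:  v_{5} + v_{6} = v_{0} + v_{1} + v_{4} ; sig = [2:1,1,1]
  P = {2,8}:  v_{2} + v_{8} = v_{0} + v_{1} + 2·v_{3} + v_{6} ; sig = [2:1,1,1,2]
  P = {5,8}:  v_{5} + v_{8} = v_{0} + v_{1} + 2·v_{3} + v_{9} ; sig = [2:1,1,1,2]
  P = {2,5}:  v_{2} + v_{5} = 2·v_{0} + 2·v_{1} + v_{3} + 2·v_{4} ; sig = [2:1,2,2,2]
  P = {3,6,9}:  v_{3} + v_{6} + v_{9} = 0 ; sig = [3:]
  P = {6,8,9}:  v_{6} + v_{8} + v_{9} = v_{0} + v_{1} + v_{7} ; sig = [3:1,1,1]
  P = {0,1,4,7}:  v_{0} + v_{1} + v_{4} + v_{7} = 0 ; sig = [4:]
  P = {0,1,3,7}:  v_{0} + v_{1} + v_{3} + v_{7} = v_{8} ; sig = [4:1]
  P = {0,1,3,4,6}:  v_{0} + v_{1} + v_{3} + v_{4} + v_{6} = v_{2} ; sig = [5:1]
  P = {0,1,3,4,9}:  v_{0} + v_{1} + v_{3} + v_{4} + v_{9} = v_{5} ; sig = [5:1]

Sorted signature multiset PRS(X):
    |P|=2: 8 collections, coeffs (1), (1,1), (1,1), (1,1,1), (1,1,1), (1,1,1,2), (1,1,1,2), (1,2,2,2)
    |P|=3: 2 collections, coeffs (), (1,1,1)
    |P|=4: 2 collections, coeffs (), (1)
    |P|=5: 2 collections, coeffs (1), (1)


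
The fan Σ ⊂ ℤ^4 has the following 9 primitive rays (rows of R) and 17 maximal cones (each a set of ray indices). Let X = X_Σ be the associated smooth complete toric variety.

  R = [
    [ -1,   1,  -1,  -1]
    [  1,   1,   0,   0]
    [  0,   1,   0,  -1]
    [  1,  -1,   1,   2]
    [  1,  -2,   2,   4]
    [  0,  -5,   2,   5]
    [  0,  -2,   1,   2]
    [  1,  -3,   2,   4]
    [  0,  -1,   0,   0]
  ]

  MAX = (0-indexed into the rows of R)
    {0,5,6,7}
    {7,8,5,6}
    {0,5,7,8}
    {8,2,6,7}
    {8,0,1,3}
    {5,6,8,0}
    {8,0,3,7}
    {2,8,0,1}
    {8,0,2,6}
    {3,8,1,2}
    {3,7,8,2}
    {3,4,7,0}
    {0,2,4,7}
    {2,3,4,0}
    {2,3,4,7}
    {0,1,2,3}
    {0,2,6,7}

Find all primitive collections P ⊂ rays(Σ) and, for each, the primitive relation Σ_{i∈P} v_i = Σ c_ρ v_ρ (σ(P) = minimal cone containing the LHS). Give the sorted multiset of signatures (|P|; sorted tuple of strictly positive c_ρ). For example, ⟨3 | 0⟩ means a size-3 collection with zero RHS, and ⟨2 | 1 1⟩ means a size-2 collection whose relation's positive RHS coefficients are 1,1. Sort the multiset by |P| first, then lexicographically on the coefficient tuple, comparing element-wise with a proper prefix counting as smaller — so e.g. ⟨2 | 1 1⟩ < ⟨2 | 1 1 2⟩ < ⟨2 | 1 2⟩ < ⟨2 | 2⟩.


Minimal non-faces — 14 found among 9 rays, 17 max cones:

  P={1,6}:  v_{1} + v_{6} = v_{3} ; sig = ⟨2 | 1⟩
  P={3,6}:  v_{3} + v_{6} = v_{7} ; sig = ⟨2 | 1⟩
  P={4,8}:  v_{4} + v_{8} = v_{7} ; sig = ⟨2 | 1⟩
  P={1,5}:  v_{1} + v_{5} = v_{0} + v_{3} + v_{7} + v_{8} ; sig = ⟨2 | 1 1 1 1⟩
  P={3,5}:  v_{3} + v_{5} = v_{0} + 2·v_{7} + v_{8} ; sig = ⟨2 | 1 1 2⟩
  P={4,5}:  v_{4} + v_{5} = v_{0} + v_{6} + 2·v_{7} ; sig = ⟨2 | 1 1 2⟩
  P={4,6}:  v_{4} + v_{6} = v_{0} + v_{2} + 2·v_{7} ; sig = ⟨2 | 1 1 2⟩
  P={1,4}:  v_{1} + v_{4} = v_{0} + v_{2} + 3·v_{3} ; sig = ⟨2 | 1 1 3⟩
  P={1,7}:  v_{1} + v_{7} = 2·v_{3} ; sig = ⟨2 | 2⟩
  P={2,5}:  v_{2} + v_{5} = 2·v_{6} ; sig = ⟨2 | 2⟩
  P={0,2,3,8}:  v_{0} + v_{2} + v_{3} + v_{8} = 0 ; sig = ⟨4 | 0⟩
  P={0,2,3,7}:  v_{0} + v_{2} + v_{3} + v_{7} = v_{4} ; sig = ⟨4 | 1⟩
  P={0,2,7,8}:  v_{0} + v_{2} + v_{7} + v_{8} = v_{6} ; sig = ⟨4 | 1⟩
  P={0,6,7,8}:  v_{0} + v_{6} + v_{7} + v_{8} = v_{5} ; sig = ⟨4 | 1⟩

Signatures (|P|; sorted positive RHS coefficients), sorted:
{ ⟨2 | 1⟩ ×3,  ⟨2 | 1 1 1 1⟩,  ⟨2 | 1 1 2⟩ ×3,  ⟨2 | 1 1 3⟩,  ⟨2 | 2⟩ ×2,  ⟨4 | 0⟩,  ⟨4 | 1⟩ ×3 }


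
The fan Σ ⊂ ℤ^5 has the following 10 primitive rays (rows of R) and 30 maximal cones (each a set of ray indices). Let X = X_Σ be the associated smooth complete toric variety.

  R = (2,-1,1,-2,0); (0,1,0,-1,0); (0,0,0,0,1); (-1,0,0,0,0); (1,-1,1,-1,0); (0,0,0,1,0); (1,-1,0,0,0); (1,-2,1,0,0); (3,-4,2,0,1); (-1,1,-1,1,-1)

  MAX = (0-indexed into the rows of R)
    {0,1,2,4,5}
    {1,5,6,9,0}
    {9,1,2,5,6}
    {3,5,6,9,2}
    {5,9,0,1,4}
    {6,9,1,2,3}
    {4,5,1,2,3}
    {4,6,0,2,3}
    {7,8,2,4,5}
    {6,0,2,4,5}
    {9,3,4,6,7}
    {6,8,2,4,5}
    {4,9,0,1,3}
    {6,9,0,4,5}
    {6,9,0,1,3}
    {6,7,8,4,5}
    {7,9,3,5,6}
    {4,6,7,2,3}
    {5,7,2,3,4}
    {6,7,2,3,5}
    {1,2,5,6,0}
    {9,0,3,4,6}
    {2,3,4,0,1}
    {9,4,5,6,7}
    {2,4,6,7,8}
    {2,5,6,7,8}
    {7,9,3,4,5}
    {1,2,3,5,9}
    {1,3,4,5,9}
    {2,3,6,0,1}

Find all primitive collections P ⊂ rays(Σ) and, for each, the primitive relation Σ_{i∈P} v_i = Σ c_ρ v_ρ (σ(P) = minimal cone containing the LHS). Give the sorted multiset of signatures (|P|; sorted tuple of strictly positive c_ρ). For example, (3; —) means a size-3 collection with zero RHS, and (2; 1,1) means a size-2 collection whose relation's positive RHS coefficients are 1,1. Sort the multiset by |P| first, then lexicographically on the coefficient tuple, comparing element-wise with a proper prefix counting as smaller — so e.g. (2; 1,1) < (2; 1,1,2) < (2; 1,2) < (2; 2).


Σ has 14 primitive collections:

  P = {1,7}:  v_{1} + v_{7} = v_{4} ; sig = (2; 1)
  P = {8,9}:  v_{8} + v_{9} = v_{5} + v_{6} + v_{7} ; sig = (2; 1,1,1)
  P = {1,8}:  v_{1} + v_{8} = v_{2} + 2·v_{4} + v_{5} + v_{6} ; sig = (2; 1,1,1,2)
  P = {0,8}:  v_{0} + v_{8} = v_{2} + 3·v_{4} + v_{5} + 2·v_{6} ; sig = (2; 1,1,2,3)
  P = {0,7}:  v_{0} + v_{7} = 2·v_{4} + v_{6} ; sig = (2; 1,2)
  P = {3,8}:  v_{3} + v_{8} = v_{2} + 2·v_{7} ; sig = (2; 1,2)
  P = {2,4,9}:  v_{2} + v_{4} + v_{9} = 0 ; sig = (3; —)
  P = {0,3,5}:  v_{0} + v_{3} + v_{5} = v_{4} ; sig = (3; 1)
  P = {1,4,6}:  v_{1} + v_{4} + v_{6} = v_{0} ; sig = (3; 1)
  P = {0,2,9}:  v_{0} + v_{2} + v_{9} = v_{1} + v_{6} ; sig = (3; 1,1)
  P = {2,7,9}:  v_{2} + v_{7} + v_{9} = v_{3} + v_{5} + v_{6} ; sig = (3; 1,1,1)
  P = {1,3,5,6}:  v_{1} + v_{3} + v_{5} + v_{6} = 0 ; sig = (4; —)
  P = {3,4,5,6}:  v_{3} + v_{4} + v_{5} + v_{6} = v_{7} ; sig = (4; 1)
  P = {2,4,5,6,7}:  v_{2} + v_{4} + v_{5} + v_{6} + v_{7} = v_{8} ; sig = (5; 1)

so the primitive-relation signature multiset is
    |P|=2: 6 collections, coeffs (1), (1,1,1), (1,1,1,2), (1,1,2,3), (1,2), (1,2)
    |P|=3: 5 collections, coeffs (), (1), (1), (1,1), (1,1,1)
    |P|=4: 2 collections, coeffs (), (1)
    |P|=5: 1 collection, coeffs (1)


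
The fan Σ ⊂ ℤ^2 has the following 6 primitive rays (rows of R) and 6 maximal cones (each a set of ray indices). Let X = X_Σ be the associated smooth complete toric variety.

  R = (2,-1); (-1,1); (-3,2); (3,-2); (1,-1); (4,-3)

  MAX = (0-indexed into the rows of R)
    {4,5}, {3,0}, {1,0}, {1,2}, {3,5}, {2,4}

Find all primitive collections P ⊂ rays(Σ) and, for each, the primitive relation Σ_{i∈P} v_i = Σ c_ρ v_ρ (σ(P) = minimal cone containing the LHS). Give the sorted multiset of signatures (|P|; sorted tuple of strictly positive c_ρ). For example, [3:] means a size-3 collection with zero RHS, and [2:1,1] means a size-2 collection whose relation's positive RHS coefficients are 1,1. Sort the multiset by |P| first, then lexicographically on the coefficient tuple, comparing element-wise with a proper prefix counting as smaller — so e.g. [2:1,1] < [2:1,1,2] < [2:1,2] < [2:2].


|primitive collections| = 9. Relations:

  {1,4}:  v_{1} + v_{4} = 0 ; sig = [2:]
  {2,3}:  v_{2} + v_{3} = 0 ; sig = [2:]
  {0,2}:  v_{0} + v_{2} = v_{1} ; sig = [2:1]
  {0,4}:  v_{0} + v_{4} = v_{3} ; sig = [2:1]
  {1,3}:  v_{1} + v_{3} = v_{0} ; sig = [2:1]
  {1,5}:  v_{1} + v_{5} = v_{3} ; sig = [2:1]
  {2,5}:  v_{2} + v_{5} = v_{4} ; sig = [2:1]
  {3,4}:  v_{3} + v_{4} = v_{5} ; sig = [2:1]
  {0,5}:  v_{0} + v_{5} = 2·v_{3} ; sig = [2:2]

so the primitive-relation signature multiset is
    [2:]
    [2:]
    [2:1]
    [2:1]
    [2:1]
    [2:1]
    [2:1]
    [2:1]
    [2:2]


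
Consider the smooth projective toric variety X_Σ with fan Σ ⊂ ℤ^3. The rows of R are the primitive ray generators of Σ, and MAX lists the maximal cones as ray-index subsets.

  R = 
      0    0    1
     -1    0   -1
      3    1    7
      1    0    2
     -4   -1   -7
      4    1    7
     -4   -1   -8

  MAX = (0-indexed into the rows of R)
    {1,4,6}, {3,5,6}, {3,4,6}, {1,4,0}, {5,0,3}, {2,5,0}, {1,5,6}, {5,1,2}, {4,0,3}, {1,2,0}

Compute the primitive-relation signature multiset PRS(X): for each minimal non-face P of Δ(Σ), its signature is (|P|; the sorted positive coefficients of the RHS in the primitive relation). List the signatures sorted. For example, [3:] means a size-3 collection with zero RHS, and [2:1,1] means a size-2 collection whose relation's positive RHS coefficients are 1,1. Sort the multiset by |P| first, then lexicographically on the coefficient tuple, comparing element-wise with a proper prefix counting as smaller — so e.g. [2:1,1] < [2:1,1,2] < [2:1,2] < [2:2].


|primitive collections| = 7. Relations:

  • {4,5}:  v_{4} + v_{5} = 0  ⇒ sig = [2:]
  • {0,6}:  v_{0} + v_{6} = v_{4}  ⇒ sig = [2:1]
  • {1,3}:  v_{1} + v_{3} = v_{0}  ⇒ sig = [2:1]
  • {2,6}:  v_{2} + v_{6} = v_{1}  ⇒ sig = [2:1]
  • {2,4}:  v_{2} + v_{4} = v_{0} + v_{1}  ⇒ sig = [2:1,1]
  • {2,3}:  v_{2} + v_{3} = 2·v_{0} + v_{5}  ⇒ sig = [2:1,2]
  • {0,1,5}:  v_{0} + v_{1} + v_{5} = v_{2}  ⇒ sig = [3:1]

Hence PRS(X_Σ) =
{ [2:],  [2:1] ×3,  [2:1,1],  [2:1,2],  [3:1] }


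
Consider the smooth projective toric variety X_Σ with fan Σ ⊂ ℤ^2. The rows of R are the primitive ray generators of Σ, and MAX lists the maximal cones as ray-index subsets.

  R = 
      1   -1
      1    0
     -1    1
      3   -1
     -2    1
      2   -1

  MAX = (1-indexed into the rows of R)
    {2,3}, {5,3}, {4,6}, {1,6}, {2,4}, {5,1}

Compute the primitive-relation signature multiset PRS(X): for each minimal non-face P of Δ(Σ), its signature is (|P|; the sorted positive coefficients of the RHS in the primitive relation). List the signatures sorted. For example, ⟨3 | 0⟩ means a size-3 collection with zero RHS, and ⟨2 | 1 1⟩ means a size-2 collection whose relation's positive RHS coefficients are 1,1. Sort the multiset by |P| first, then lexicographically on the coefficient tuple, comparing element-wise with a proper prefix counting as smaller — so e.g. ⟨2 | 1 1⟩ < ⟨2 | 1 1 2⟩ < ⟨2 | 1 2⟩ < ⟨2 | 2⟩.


Minimal non-faces — 9 found among 6 rays, 6 max cones:

  P={1,3}:  v_{1} + v_{3} = 0  →  sig = ⟨2 | 0⟩
  P={5,6}:  v_{5} + v_{6} = 0  →  sig = ⟨2 | 0⟩
  P={1,2}:  v_{1} + v_{2} = v_{6}  →  sig = ⟨2 | 1⟩
  P={2,5}:  v_{2} + v_{5} = v_{3}  →  sig = ⟨2 | 1⟩
  P={2,6}:  v_{2} + v_{6} = v_{4}  →  sig = ⟨2 | 1⟩
  P={3,6}:  v_{3} + v_{6} = v_{2}  →  sig = ⟨2 | 1⟩
  P={4,5}:  v_{4} + v_{5} = v_{2}  →  sig = ⟨2 | 1⟩
  P={1,4}:  v_{1} + v_{4} = 2·v_{6}  →  sig = ⟨2 | 2⟩
  P={3,4}:  v_{3} + v_{4} = 2·v_{2}  →  sig = ⟨2 | 2⟩

Signatures (|P|; sorted positive RHS coefficients), sorted:
[⟨2 | 0⟩, ⟨2 | 0⟩, ⟨2 | 1⟩, ⟨2 | 1⟩, ⟨2 | 1⟩, ⟨2 | 1⟩, ⟨2 | 1⟩, ⟨2 | 2⟩, ⟨2 | 2⟩]


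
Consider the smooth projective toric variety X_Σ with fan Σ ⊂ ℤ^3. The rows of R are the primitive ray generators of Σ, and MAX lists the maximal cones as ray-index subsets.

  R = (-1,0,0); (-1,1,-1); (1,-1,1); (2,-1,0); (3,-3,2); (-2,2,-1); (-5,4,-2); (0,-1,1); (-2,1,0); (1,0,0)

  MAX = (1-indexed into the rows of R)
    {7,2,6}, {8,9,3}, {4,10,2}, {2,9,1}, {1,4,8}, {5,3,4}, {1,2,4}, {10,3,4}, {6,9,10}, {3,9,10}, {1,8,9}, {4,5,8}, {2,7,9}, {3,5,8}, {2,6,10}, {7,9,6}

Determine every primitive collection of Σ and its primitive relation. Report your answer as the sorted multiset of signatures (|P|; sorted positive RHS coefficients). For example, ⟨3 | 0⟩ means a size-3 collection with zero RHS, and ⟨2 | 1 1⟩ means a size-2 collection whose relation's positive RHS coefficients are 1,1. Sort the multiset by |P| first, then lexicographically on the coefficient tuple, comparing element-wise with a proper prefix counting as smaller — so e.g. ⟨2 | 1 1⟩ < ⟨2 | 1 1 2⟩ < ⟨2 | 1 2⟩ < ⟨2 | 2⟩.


The 24 primitive collections of Σ (r=10, n=3):

  P={1,10}:  v_{1} + v_{10} = 0  →  sig = ⟨2 | 0⟩
  P={2,3}:  v_{2} + v_{3} = 0  →  sig = ⟨2 | 0⟩
  P={4,9}:  v_{4} + v_{9} = 0  →  sig = ⟨2 | 0⟩
  P={1,3}:  v_{1} + v_{3} = v_{8}  →  sig = ⟨2 | 1⟩
  P={2,8}:  v_{2} + v_{8} = v_{1}  →  sig = ⟨2 | 1⟩
  P={5,6}:  v_{5} + v_{6} = v_{3}  →  sig = ⟨2 | 1⟩
  P={5,7}:  v_{5} + v_{7} = v_{9}  →  sig = ⟨2 | 1⟩
  P={6,8}:  v_{6} + v_{8} = v_{9}  →  sig = ⟨2 | 1⟩
  P={8,10}:  v_{8} + v_{10} = v_{3}  →  sig = ⟨2 | 1⟩
  P={1,6}:  v_{1} + v_{6} = v_{2} + v_{9}  →  sig = ⟨2 | 1 1⟩
  P={2,5}:  v_{2} + v_{5} = v_{4} + v_{8}  →  sig = ⟨2 | 1 1⟩
  P={3,6}:  v_{3} + v_{6} = v_{9} + v_{10}  →  sig = ⟨2 | 1 1⟩
  P={3,7}:  v_{3} + v_{7} = v_{6} + v_{9}  →  sig = ⟨2 | 1 1⟩
  P={4,6}:  v_{4} + v_{6} = v_{2} + v_{10}  →  sig = ⟨2 | 1 1⟩
  P={4,7}:  v_{4} + v_{7} = v_{2} + v_{6}  →  sig = ⟨2 | 1 1⟩
  P={5,9}:  v_{5} + v_{9} = v_{3} + v_{8}  →  sig = ⟨2 | 1 1⟩
  P={1,5}:  v_{1} + v_{5} = v_{4} + 2·v_{8}  →  sig = ⟨2 | 1 2⟩
  P={5,10}:  v_{5} + v_{10} = 2·v_{3} + v_{4}  →  sig = ⟨2 | 1 2⟩
  P={7,8}:  v_{7} + v_{8} = v_{2} + 2·v_{9}  →  sig = ⟨2 | 1 2⟩
  P={7,10}:  v_{7} + v_{10} = 2·v_{6}  →  sig = ⟨2 | 2⟩
  P={1,7}:  v_{1} + v_{7} = 2·v_{2} + 2·v_{9}  →  sig = ⟨2 | 2 2⟩
  P={2,6,9}:  v_{2} + v_{6} + v_{9} = v_{7}  →  sig = ⟨3 | 1⟩
  P={2,9,10}:  v_{2} + v_{9} + v_{10} = v_{6}  →  sig = ⟨3 | 1⟩
  P={3,4,8}:  v_{3} + v_{4} + v_{8} = v_{5}  →  sig = ⟨3 | 1⟩

Sorted signature multiset PRS(X):
    |P|=2: 21 collections, coeffs (), (), (), (1), (1), (1), (1), (1), (1), (1,1), (1,1), (1,1), (1,1), (1,1), (1,1), (1,1), (1,2), (1,2), (1,2), (2), (2,2)
    |P|=3: 3 collections, coeffs (1), (1), (1)


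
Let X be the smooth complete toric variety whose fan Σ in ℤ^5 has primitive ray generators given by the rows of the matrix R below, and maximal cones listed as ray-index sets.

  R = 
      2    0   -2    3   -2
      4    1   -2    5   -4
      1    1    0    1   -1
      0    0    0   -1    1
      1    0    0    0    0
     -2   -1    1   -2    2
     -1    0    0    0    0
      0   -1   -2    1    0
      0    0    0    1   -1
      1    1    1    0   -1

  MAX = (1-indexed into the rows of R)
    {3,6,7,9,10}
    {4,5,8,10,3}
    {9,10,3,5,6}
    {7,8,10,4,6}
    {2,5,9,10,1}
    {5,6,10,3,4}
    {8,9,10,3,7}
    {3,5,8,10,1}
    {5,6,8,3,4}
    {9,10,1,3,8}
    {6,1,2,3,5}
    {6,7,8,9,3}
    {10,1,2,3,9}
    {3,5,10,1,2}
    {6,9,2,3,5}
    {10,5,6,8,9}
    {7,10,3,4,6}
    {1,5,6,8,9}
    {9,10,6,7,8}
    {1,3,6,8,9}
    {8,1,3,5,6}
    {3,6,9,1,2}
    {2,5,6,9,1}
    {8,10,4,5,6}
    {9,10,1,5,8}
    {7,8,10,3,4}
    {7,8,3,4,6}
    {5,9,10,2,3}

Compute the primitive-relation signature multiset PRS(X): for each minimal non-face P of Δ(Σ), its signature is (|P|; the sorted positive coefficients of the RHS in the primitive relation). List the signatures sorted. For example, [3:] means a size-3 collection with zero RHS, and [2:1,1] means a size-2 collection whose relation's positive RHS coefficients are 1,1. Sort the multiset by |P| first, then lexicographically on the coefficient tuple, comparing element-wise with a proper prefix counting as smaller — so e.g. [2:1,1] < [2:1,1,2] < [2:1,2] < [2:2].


12 minimal non-faces of Δ(Σ) (on 10 rays):

  • {4,9}:  v_{4} + v_{9} = 0 — sig = [2:]
  • {5,7}:  v_{5} + v_{7} = 0 — sig = [2:]
  • {1,4}:  v_{1} + v_{4} = v_{3} + v_{5} + v_{8} — sig = [2:1,1,1]
  • {1,7}:  v_{1} + v_{7} = v_{3} + v_{8} + v_{9} — sig = [2:1,1,1]
  • {2,4}:  v_{2} + v_{4} = v_{1} + v_{3} + v_{5} — sig = [2:1,1,1]
  • {2,7}:  v_{2} + v_{7} = v_{1} + v_{3} + v_{9} — sig = [2:1,1,1]
  • {2,8}:  v_{2} + v_{8} = 2·v_{1} — sig = [2:2]
  • {1,6,10}:  v_{1} + v_{6} + v_{10} = v_{5} + v_{9} — sig = [3:1,1]
  • {2,6,10}:  v_{2} + v_{6} + v_{10} = v_{3} + 2·v_{5} + 2·v_{9} — sig = [3:1,2,2]
  • {3,6,8,10}:  v_{3} + v_{6} + v_{8} + v_{10} = 0 — sig = [4:]
  • {1,3,5,9}:  v_{1} + v_{3} + v_{5} + v_{9} = v_{2} — sig = [4:1]
  • {3,5,8,9}:  v_{3} + v_{5} + v_{8} + v_{9} = v_{1} — sig = [4:1]

Hence PRS(X_Σ) =
[[2:], [2:], [2:1,1,1], [2:1,1,1], [2:1,1,1], [2:1,1,1], [2:2], [3:1,1], [3:1,2,2], [4:], [4:1], [4:1]]


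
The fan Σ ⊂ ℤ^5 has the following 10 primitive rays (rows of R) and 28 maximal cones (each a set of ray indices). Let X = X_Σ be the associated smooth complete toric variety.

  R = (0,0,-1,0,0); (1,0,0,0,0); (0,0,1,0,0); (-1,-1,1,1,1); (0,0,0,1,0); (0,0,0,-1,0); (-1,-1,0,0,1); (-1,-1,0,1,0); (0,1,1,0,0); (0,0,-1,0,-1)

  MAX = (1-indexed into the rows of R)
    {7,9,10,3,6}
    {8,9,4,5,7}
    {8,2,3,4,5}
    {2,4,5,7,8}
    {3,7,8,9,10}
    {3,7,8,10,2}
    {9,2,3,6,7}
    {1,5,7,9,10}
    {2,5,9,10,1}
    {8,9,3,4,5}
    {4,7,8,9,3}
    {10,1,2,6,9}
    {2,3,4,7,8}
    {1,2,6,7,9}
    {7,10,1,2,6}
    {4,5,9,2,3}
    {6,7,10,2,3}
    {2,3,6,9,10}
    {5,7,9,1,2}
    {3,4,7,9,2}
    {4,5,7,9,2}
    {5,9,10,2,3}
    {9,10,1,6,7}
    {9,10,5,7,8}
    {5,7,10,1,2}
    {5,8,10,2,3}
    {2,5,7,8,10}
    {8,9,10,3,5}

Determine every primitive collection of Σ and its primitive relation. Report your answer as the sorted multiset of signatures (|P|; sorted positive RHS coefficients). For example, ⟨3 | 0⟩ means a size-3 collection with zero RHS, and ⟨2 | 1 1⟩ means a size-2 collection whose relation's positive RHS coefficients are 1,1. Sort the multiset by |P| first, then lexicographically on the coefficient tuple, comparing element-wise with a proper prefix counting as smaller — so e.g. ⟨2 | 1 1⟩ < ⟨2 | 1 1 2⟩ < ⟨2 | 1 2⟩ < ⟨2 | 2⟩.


10 minimal non-faces of Δ(Σ) (on 10 rays):

  P = {1,3}:  v_{1} + v_{3} = 0  so sig = ⟨2 | 0⟩
  P = {5,6}:  v_{5} + v_{6} = 0  so sig = ⟨2 | 0⟩
  P = {4,10}:  v_{4} + v_{10} = v_{8}  so sig = ⟨2 | 1⟩
  P = {1,4}:  v_{1} + v_{4} = v_{5} + v_{7}  so sig = ⟨2 | 1 1⟩
  P = {4,6}:  v_{4} + v_{6} = v_{3} + v_{7}  so sig = ⟨2 | 1 1⟩
  P = {1,8}:  v_{1} + v_{8} = v_{5} + v_{7} + v_{10}  so sig = ⟨2 | 1 1 1⟩
  P = {6,8}:  v_{6} + v_{8} = v_{3} + v_{7} + v_{10}  so sig = ⟨2 | 1 1 1⟩
  P = {3,5,7}:  v_{3} + v_{5} + v_{7} = v_{4}  so sig = ⟨3 | 1⟩
  P = {2,8,9}:  v_{2} + v_{8} + v_{9} = v_{3} + v_{5}  so sig = ⟨3 | 1 1⟩
  P = {2,7,9,10}:  v_{2} + v_{7} + v_{9} + v_{10} = 0  so sig = ⟨4 | 0⟩

Signatures (|P|; sorted positive RHS coefficients), sorted:
    |P|=2: 7 collections, coeffs (), (), (1), (1,1), (1,1), (1,1,1), (1,1,1)
    |P|=3: 2 collections, coeffs (1), (1,1)
    |P|=4: 1 collection, coeffs ()


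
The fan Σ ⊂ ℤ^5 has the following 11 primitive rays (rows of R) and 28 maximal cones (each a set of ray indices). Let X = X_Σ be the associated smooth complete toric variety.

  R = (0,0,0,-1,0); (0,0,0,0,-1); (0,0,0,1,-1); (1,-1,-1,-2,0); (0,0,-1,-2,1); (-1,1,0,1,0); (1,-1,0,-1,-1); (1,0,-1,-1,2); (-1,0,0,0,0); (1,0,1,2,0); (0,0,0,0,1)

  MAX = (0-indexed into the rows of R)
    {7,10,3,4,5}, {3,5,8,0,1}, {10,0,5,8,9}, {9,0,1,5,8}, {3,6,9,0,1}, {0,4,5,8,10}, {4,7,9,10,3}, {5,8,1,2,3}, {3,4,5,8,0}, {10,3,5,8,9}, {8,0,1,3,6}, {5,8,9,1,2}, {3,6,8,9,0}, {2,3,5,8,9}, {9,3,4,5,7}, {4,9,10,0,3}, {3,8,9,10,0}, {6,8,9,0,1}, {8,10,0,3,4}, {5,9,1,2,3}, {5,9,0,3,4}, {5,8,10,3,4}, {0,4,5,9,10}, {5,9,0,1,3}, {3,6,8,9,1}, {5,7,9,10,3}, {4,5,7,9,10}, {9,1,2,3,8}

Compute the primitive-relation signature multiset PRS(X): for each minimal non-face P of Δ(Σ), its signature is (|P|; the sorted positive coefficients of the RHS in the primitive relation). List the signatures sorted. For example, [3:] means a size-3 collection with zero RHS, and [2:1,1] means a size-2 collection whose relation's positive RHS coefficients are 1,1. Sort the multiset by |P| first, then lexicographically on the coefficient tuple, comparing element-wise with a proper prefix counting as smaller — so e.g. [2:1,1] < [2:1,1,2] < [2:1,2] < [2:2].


Primitive collections (20):

  {1,10}:  v_{1} + v_{10} = 0 — sig = [2:]
  {0,2}:  v_{0} + v_{2} = v_{1} — sig = [2:1]
  {5,6}:  v_{5} + v_{6} = v_{1} — sig = [2:1]
  {2,4}:  v_{2} + v_{4} = v_{3} + v_{5} — sig = [2:1,1]
  {4,6}:  v_{4} + v_{6} = v_{0} + v_{3} — sig = [2:1,1]
  {1,4}:  v_{1} + v_{4} = v_{0} + v_{3} + v_{5} — sig = [2:1,1,1]
  {6,7}:  v_{6} + v_{7} = v_{3} + v_{4} + v_{9} — sig = [2:1,1,1]
  {1,7}:  v_{1} + v_{7} = v_{3} + v_{4} + v_{5} + v_{9} — sig = [2:1,1,1,1]
  {2,10}:  v_{2} + v_{10} = v_{3} + v_{5} + v_{8} + v_{9} — sig = [2:1,1,1,1]
  {6,10}:  v_{6} + v_{10} = v_{0} + v_{3} + v_{8} + v_{9} — sig = [2:1,1,1,1]
  {2,6}:  v_{2} + v_{6} = 2·v_{1} + v_{3} + v_{8} + v_{9} — sig = [2:1,1,1,2]
  {7,8}:  v_{7} + v_{8} = v_{3} + v_{5} + 2·v_{10} — sig = [2:1,1,2]
  {2,7}:  v_{2} + v_{7} = 2·v_{3} + 2·v_{5} + v_{9} + v_{10} — sig = [2:1,1,2,2]
  {0,7}:  v_{0} + v_{7} = 2·v_{4} + v_{9} — sig = [2:1,2]
  {4,8,9}:  v_{4} + v_{8} + v_{9} = v_{10} — sig = [3:1]
  {0,3,5,10}:  v_{0} + v_{3} + v_{5} + v_{10} = v_{4} — sig = [4:1]
  {0,3,5,8,9}:  v_{0} + v_{3} + v_{5} + v_{8} + v_{9} = 0 — sig = [5:]
  {0,1,3,8,9}:  v_{0} + v_{1} + v_{3} + v_{8} + v_{9} = v_{6} — sig = [5:1]
  {1,3,5,8,9}:  v_{1} + v_{3} + v_{5} + v_{8} + v_{9} = v_{2} — sig = [5:1]
  {3,4,5,9,10}:  v_{3} + v_{4} + v_{5} + v_{9} + v_{10} = v_{7} — sig = [5:1]

Hence PRS(X_Σ) =
    [2:]
    [2:1]
    [2:1]
    [2:1,1]
    [2:1,1]
    [2:1,1,1]
    [2:1,1,1]
    [2:1,1,1,1]
    [2:1,1,1,1]
    [2:1,1,1,1]
    [2:1,1,1,2]
    [2:1,1,2]
    [2:1,1,2,2]
    [2:1,2]
    [3:1]
    [4:1]
    [5:]
    [5:1]
    [5:1]
    [5:1]


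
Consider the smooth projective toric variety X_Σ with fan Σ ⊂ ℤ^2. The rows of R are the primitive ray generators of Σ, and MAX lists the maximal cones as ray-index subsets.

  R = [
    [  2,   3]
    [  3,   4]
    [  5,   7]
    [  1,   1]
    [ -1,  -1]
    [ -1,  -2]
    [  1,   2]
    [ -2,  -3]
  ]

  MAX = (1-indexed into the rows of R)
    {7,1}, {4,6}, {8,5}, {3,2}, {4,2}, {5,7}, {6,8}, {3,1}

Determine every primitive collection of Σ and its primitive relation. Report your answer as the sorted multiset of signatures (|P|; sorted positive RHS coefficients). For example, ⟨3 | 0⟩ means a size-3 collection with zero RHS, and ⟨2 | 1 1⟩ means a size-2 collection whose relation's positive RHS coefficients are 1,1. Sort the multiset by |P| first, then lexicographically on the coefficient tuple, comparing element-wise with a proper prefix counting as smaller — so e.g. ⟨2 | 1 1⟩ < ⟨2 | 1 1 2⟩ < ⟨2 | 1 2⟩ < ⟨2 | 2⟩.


Σ has 20 primitive collections:

  {1,8}:  v_{1} + v_{8} = 0  ⇒ sig = ⟨2 | 0⟩
  {4,5}:  v_{4} + v_{5} = 0  ⇒ sig = ⟨2 | 0⟩
  {6,7}:  v_{6} + v_{7} = 0  ⇒ sig = ⟨2 | 0⟩
  {1,2}:  v_{1} + v_{2} = v_{3}  ⇒ sig = ⟨2 | 1⟩
  {1,4}:  v_{1} + v_{4} = v_{2}  ⇒ sig = ⟨2 | 1⟩
  {1,5}:  v_{1} + v_{5} = v_{7}  ⇒ sig = ⟨2 | 1⟩
  {1,6}:  v_{1} + v_{6} = v_{4}  ⇒ sig = ⟨2 | 1⟩
  {2,5}:  v_{2} + v_{5} = v_{1}  ⇒ sig = ⟨2 | 1⟩
  {2,8}:  v_{2} + v_{8} = v_{4}  ⇒ sig = ⟨2 | 1⟩
  {3,8}:  v_{3} + v_{8} = v_{2}  ⇒ sig = ⟨2 | 1⟩
  {4,7}:  v_{4} + v_{7} = v_{1}  ⇒ sig = ⟨2 | 1⟩
  {4,8}:  v_{4} + v_{8} = v_{6}  ⇒ sig = ⟨2 | 1⟩
  {5,6}:  v_{5} + v_{6} = v_{8}  ⇒ sig = ⟨2 | 1⟩
  {7,8}:  v_{7} + v_{8} = v_{5}  ⇒ sig = ⟨2 | 1⟩
  {3,6}:  v_{3} + v_{6} = v_{2} + v_{4}  ⇒ sig = ⟨2 | 1 1⟩
  {2,6}:  v_{2} + v_{6} = 2·v_{4}  ⇒ sig = ⟨2 | 2⟩
  {2,7}:  v_{2} + v_{7} = 2·v_{1}  ⇒ sig = ⟨2 | 2⟩
  {3,4}:  v_{3} + v_{4} = 2·v_{2}  ⇒ sig = ⟨2 | 2⟩
  {3,5}:  v_{3} + v_{5} = 2·v_{1}  ⇒ sig = ⟨2 | 2⟩
  {3,7}:  v_{3} + v_{7} = 3·v_{1}  ⇒ sig = ⟨2 | 3⟩

Hence PRS(X_Σ) =
    ⟨2 | 0⟩
    ⟨2 | 0⟩
    ⟨2 | 0⟩
    ⟨2 | 1⟩
    ⟨2 | 1⟩
    ⟨2 | 1⟩
    ⟨2 | 1⟩
    ⟨2 | 1⟩
    ⟨2 | 1⟩
    ⟨2 | 1⟩
    ⟨2 | 1⟩
    ⟨2 | 1⟩
    ⟨2 | 1⟩
    ⟨2 | 1⟩
    ⟨2 | 1 1⟩
    ⟨2 | 2⟩
    ⟨2 | 2⟩
    ⟨2 | 2⟩
    ⟨2 | 2⟩
    ⟨2 | 3⟩


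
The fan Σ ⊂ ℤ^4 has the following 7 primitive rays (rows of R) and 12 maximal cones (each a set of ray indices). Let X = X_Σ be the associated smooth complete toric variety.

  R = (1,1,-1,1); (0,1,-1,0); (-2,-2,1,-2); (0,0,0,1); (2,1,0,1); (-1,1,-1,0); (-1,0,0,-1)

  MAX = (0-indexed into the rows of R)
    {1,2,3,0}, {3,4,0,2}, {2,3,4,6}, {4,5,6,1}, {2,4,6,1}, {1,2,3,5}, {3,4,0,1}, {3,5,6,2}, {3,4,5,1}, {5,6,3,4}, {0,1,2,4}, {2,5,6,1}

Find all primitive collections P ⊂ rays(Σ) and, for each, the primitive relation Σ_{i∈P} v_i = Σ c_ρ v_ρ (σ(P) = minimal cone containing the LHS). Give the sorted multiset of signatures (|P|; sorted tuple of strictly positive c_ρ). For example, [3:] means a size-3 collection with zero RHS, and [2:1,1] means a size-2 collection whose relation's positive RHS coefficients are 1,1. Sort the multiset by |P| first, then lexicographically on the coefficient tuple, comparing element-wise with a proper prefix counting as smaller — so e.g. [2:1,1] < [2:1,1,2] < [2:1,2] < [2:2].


Minimal non-faces — 5 found among 7 rays, 12 max cones:

  P={0,6}:  v_{0} + v_{6} = v_{1}  ⇒ sig = [2:1]
  P={0,5}:  v_{0} + v_{5} = 2·v_{1} + v_{3}  ⇒ sig = [2:1,2]
  P={1,3,6}:  v_{1} + v_{3} + v_{6} = v_{5}  ⇒ sig = [3:1]
  P={2,4,5}:  v_{2} + v_{4} + v_{5} = v_{6}  ⇒ sig = [3:1]
  P={1,2,3,4}:  v_{1} + v_{2} + v_{3} + v_{4} = 0  ⇒ sig = [4:]

Signatures (|P|; sorted positive RHS coefficients), sorted:
{ [2:1],  [2:1,2],  [3:1] ×2,  [4:] }


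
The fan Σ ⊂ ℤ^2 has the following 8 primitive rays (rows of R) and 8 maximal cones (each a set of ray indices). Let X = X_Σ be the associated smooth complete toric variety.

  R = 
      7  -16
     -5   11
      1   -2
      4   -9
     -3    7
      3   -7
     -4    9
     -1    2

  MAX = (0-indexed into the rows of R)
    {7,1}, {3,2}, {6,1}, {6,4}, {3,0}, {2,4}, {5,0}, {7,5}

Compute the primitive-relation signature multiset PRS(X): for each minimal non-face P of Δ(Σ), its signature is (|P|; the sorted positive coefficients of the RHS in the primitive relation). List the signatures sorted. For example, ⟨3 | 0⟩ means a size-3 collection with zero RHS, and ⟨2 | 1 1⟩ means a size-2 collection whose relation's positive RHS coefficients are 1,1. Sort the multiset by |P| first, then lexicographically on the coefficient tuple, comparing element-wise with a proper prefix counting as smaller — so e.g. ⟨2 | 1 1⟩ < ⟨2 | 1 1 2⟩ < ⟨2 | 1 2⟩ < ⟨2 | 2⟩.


20 collections generate NE(X_Σ); each relation:

  • {2,7}:  v_{2} + v_{7} = 0  so sig = ⟨2 | 0⟩
  • {3,6}:  v_{3} + v_{6} = 0  so sig = ⟨2 | 0⟩
  • {4,5}:  v_{4} + v_{5} = 0  so sig = ⟨2 | 0⟩
  • {0,4}:  v_{0} + v_{4} = v_{3}  so sig = ⟨2 | 1⟩
  • {0,6}:  v_{0} + v_{6} = v_{5}  so sig = ⟨2 | 1⟩
  • {1,2}:  v_{1} + v_{2} = v_{6}  so sig = ⟨2 | 1⟩
  • {1,3}:  v_{1} + v_{3} = v_{7}  so sig = ⟨2 | 1⟩
  • {2,5}:  v_{2} + v_{5} = v_{3}  so sig = ⟨2 | 1⟩
  • {2,6}:  v_{2} + v_{6} = v_{4}  so sig = ⟨2 | 1⟩
  • {3,4}:  v_{3} + v_{4} = v_{2}  so sig = ⟨2 | 1⟩
  • {3,5}:  v_{3} + v_{5} = v_{0}  so sig = ⟨2 | 1⟩
  • {3,7}:  v_{3} + v_{7} = v_{5}  so sig = ⟨2 | 1⟩
  • {4,7}:  v_{4} + v_{7} = v_{6}  so sig = ⟨2 | 1⟩
  • {5,6}:  v_{5} + v_{6} = v_{7}  so sig = ⟨2 | 1⟩
  • {6,7}:  v_{6} + v_{7} = v_{1}  so sig = ⟨2 | 1⟩
  • {0,1}:  v_{0} + v_{1} = v_{5} + v_{7}  so sig = ⟨2 | 1 1⟩
  • {0,2}:  v_{0} + v_{2} = 2·v_{3}  so sig = ⟨2 | 2⟩
  • {0,7}:  v_{0} + v_{7} = 2·v_{5}  so sig = ⟨2 | 2⟩
  • {1,4}:  v_{1} + v_{4} = 2·v_{6}  so sig = ⟨2 | 2⟩
  • {1,5}:  v_{1} + v_{5} = 2·v_{7}  so sig = ⟨2 | 2⟩

so the primitive-relation signature multiset is
[⟨2 | 0⟩, ⟨2 | 0⟩, ⟨2 | 0⟩, ⟨2 | 1⟩, ⟨2 | 1⟩, ⟨2 | 1⟩, ⟨2 | 1⟩, ⟨2 | 1⟩, ⟨2 | 1⟩, ⟨2 | 1⟩, ⟨2 | 1⟩, ⟨2 | 1⟩, ⟨2 | 1⟩, ⟨2 | 1⟩, ⟨2 | 1⟩, ⟨2 | 1 1⟩, ⟨2 | 2⟩, ⟨2 | 2⟩, ⟨2 | 2⟩, ⟨2 | 2⟩]


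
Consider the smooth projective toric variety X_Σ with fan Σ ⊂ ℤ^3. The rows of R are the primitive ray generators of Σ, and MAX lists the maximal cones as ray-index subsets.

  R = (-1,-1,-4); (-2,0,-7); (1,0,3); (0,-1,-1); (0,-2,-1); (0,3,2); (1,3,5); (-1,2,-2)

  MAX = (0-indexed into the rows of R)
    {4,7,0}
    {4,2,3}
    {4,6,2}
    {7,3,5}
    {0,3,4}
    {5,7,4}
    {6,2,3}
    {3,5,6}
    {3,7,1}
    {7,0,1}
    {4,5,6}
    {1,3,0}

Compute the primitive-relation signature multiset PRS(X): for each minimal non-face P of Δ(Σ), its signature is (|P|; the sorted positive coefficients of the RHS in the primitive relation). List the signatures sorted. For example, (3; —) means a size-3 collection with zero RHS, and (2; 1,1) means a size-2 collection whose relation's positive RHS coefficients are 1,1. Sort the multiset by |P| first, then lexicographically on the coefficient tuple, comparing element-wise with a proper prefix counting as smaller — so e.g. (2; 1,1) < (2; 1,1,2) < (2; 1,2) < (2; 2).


Minimal non-faces — 14 found among 8 rays, 12 max cones:

  {0,2}:  v_{0} + v_{2} = v_{3}  so sig = (2; 1)
  {0,5}:  v_{0} + v_{5} = v_{7}  so sig = (2; 1)
  {2,5}:  v_{2} + v_{5} = v_{6}  so sig = (2; 1)
  {0,6}:  v_{0} + v_{6} = v_{3} + v_{5}  so sig = (2; 1,1)
  {2,7}:  v_{2} + v_{7} = v_{3} + v_{5}  so sig = (2; 1,1)
  {1,6}:  v_{1} + v_{6} = 2·v_{3} + v_{5} + v_{7}  so sig = (2; 1,1,2)
  {1,2}:  v_{1} + v_{2} = 2·v_{3} + v_{7}  so sig = (2; 1,2)
  {1,5}:  v_{1} + v_{5} = v_{3} + 2·v_{7}  so sig = (2; 1,2)
  {6,7}:  v_{6} + v_{7} = v_{3} + 2·v_{5}  so sig = (2; 1,2)
  {1,4}:  v_{1} + v_{4} = 2·v_{0}  so sig = (2; 2)
  {3,4,5}:  v_{3} + v_{4} + v_{5} = 0  so sig = (3; —)
  {0,3,7}:  v_{0} + v_{3} + v_{7} = v_{1}  so sig = (3; 1)
  {3,4,6}:  v_{3} + v_{4} + v_{6} = v_{2}  so sig = (3; 1)
  {3,4,7}:  v_{3} + v_{4} + v_{7} = v_{0}  so sig = (3; 1)

Hence PRS(X_Σ) =
    (2; 1)
    (2; 1)
    (2; 1)
    (2; 1,1)
    (2; 1,1)
    (2; 1,1,2)
    (2; 1,2)
    (2; 1,2)
    (2; 1,2)
    (2; 2)
    (3; —)
    (3; 1)
    (3; 1)
    (3; 1)


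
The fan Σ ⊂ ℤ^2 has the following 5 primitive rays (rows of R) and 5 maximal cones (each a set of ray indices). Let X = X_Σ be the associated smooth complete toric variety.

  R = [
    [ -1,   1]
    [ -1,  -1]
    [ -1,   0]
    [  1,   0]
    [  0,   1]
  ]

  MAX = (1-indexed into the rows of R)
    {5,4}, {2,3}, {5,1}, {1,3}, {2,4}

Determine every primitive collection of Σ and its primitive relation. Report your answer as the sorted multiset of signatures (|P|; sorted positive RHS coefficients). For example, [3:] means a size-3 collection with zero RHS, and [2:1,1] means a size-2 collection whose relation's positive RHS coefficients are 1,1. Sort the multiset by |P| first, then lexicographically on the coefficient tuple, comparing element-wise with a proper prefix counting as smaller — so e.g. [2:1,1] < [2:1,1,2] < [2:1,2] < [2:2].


5 collections generate NE(X_Σ); each relation:

  {3,4}:  v_{3} + v_{4} = 0  ⇒ sig = [2:]
  {1,4}:  v_{1} + v_{4} = v_{5}  ⇒ sig = [2:1]
  {2,5}:  v_{2} + v_{5} = v_{3}  ⇒ sig = [2:1]
  {3,5}:  v_{3} + v_{5} = v_{1}  ⇒ sig = [2:1]
  {1,2}:  v_{1} + v_{2} = 2·v_{3}  ⇒ sig = [2:2]

Hence PRS(X_Σ) =
    |P|=2: 5 collections, coeffs (), (1), (1), (1), (2)


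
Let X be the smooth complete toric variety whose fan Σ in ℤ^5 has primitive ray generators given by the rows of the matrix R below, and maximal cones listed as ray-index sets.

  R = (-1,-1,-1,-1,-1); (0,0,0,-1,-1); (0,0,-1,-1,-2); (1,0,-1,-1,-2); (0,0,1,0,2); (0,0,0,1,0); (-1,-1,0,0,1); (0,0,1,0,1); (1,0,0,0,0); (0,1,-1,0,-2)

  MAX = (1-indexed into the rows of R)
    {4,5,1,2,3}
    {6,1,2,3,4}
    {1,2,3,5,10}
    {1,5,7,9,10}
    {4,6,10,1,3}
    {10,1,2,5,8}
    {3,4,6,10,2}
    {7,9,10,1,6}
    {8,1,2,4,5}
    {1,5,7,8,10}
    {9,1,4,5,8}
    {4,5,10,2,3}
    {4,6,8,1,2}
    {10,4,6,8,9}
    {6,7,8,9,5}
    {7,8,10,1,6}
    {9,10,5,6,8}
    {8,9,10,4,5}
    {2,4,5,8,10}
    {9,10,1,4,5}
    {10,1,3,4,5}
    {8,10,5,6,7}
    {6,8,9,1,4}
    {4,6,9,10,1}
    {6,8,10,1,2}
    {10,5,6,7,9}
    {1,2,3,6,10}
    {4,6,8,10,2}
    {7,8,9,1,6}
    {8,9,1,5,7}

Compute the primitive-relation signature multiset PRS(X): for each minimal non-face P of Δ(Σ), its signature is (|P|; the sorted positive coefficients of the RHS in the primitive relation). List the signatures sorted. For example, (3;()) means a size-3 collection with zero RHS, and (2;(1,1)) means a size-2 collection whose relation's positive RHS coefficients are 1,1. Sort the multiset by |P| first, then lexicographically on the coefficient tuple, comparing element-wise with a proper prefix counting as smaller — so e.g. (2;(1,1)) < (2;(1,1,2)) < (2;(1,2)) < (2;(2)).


Primitive collections (14):

  • {3,7}:  v_{3} + v_{7} = v_{1} — sig = (2;(1))
  • {3,8}:  v_{3} + v_{8} = v_{2} — sig = (2;(1))
  • {3,9}:  v_{3} + v_{9} = v_{4} — sig = (2;(1))
  • {2,7}:  v_{2} + v_{7} = v_{1} + v_{8} — sig = (2;(1,1))
  • {2,9}:  v_{2} + v_{9} = v_{4} + v_{8} — sig = (2;(1,1))
  • {4,7}:  v_{4} + v_{7} = v_{1} + v_{9} — sig = (2;(1,1))
  • {3,5,6}:  v_{3} + v_{5} + v_{6} = 0 — sig = (3;())
  • {1,5,6}:  v_{1} + v_{5} + v_{6} = v_{7} — sig = (3;(1))
  • {2,5,6}:  v_{2} + v_{5} + v_{6} = v_{8} — sig = (3;(1))
  • {4,5,6}:  v_{4} + v_{5} + v_{6} = v_{9} — sig = (3;(1))
  • {7,8,9,10}:  v_{7} + v_{8} + v_{9} + v_{10} = 0 — sig = (4;())
  • {1,8,9,10}:  v_{1} + v_{8} + v_{9} + v_{10} = v_{3} — sig = (4;(1))
  • {1,4,8,10}:  v_{1} + v_{4} + v_{8} + v_{10} = 2·v_{3} — sig = (4;(2))
  • {1,2,4,10}:  v_{1} + v_{2} + v_{4} + v_{10} = 3·v_{3} — sig = (4;(3))

Signatures (|P|; sorted positive RHS coefficients), sorted:
{ (2;(1)) ×3,  (2;(1,1)) ×3,  (3;()),  (3;(1)) ×3,  (4;()),  (4;(1)),  (4;(2)),  (4;(3)) }
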